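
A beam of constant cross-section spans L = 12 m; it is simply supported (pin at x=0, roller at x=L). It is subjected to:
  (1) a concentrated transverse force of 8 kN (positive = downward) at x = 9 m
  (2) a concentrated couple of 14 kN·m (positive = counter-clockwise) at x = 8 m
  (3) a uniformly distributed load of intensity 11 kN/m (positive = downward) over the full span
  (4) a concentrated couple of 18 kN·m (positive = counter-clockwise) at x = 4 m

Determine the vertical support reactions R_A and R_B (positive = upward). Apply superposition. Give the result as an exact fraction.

Load 1 — point force P=8 kN at a=9 m (b=L-a=3):
  R_A = Pb/L = 8·3/12 = 2 kN
  R_B = Pa/L = 8·9/12 = 6 kN
Load 2 — applied couple M₀=14 kN·m at a=8 m (b=L-a=4):
  R_A = M₀/L = 14/12 = 7/6 kN
  R_B = -M₀/L = -14/12 = -7/6 kN
Load 3 — uniform load w=11 kN/m over full span:
  R_A = wL/2 = 11·12/2 = 66 kN
  R_B = wL/2 = 11·12/2 = 66 kN
Load 4 — applied couple M₀=18 kN·m at a=4 m (b=L-a=8):
  R_A = M₀/L = 18/12 = 3/2 kN
  R_B = -M₀/L = -18/12 = -3/2 kN
Superposition: R_A = 212/3 kN, R_B = 208/3 kN

R_A = 212/3 kN, R_B = 208/3 kN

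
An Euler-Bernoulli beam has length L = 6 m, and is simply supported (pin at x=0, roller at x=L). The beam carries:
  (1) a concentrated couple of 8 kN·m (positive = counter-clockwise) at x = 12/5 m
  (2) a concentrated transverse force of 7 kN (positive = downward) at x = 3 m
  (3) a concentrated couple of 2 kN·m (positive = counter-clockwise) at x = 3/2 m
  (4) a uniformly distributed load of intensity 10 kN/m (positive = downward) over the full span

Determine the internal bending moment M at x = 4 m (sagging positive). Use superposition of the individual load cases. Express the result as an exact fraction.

M(4) = 131/3 kN·m

Load 1 — applied couple M₀=8 kN·m at a=12/5 m (b=L-a=18/5):
  M_1 = M₀x/L - M₀  [x>a] = 8·4/6 - 8 = -8/3 kN·m
Load 2 — point force P=7 kN at a=3 m (b=L-a=3):
  M_2 = Pa(L-x)/L  [x>a] = 7·3·(6-4)/6 = 7 kN·m
Load 3 — applied couple M₀=2 kN·m at a=3/2 m (b=L-a=9/2):
  M_3 = M₀x/L - M₀  [x>a] = 2·4/6 - 2 = -2/3 kN·m
Load 4 — uniform load w=10 kN/m over full span:
  M_4 = wx(L-x)/2 = 10·4·(6-4)/2 = 40 kN·m
Superposition: M = Σ M_i = 131/3 kN·m ≈ 43.666667 kN·m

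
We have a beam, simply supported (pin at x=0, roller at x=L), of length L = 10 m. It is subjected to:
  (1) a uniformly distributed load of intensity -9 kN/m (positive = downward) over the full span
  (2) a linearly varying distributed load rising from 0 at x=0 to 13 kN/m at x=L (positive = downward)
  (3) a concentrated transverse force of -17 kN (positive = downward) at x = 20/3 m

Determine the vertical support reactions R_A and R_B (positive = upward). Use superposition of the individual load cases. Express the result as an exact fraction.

R_A = -29 kN, R_B = -13 kN

Load 1 — uniform load w=-9 kN/m over full span:
  R_A = wL/2 = (-9)·10/2 = -45 kN
  R_B = wL/2 = (-9)·10/2 = -45 kN
Load 2 — triangular load w₀=13 kN/m (0→w₀ over full span):
  R_A = w₀L/6 = 13·10/6 = 65/3 kN
  R_B = w₀L/3 = 13·10/3 = 130/3 kN
Load 3 — point force P=-17 kN at a=20/3 m (b=L-a=10/3):
  R_A = Pb/L = (-17)·(10/3)/10 = -17/3 kN
  R_B = Pa/L = (-17)·(20/3)/10 = -34/3 kN
Superposition: R_A = -29 kN, R_B = -13 kN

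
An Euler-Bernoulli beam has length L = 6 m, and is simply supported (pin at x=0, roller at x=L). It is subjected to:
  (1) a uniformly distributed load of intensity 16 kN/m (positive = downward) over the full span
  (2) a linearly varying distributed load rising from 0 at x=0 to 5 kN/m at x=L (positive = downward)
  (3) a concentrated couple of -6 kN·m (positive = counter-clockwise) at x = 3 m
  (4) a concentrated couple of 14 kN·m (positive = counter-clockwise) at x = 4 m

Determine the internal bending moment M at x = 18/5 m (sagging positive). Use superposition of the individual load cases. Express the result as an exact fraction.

M(18/5) = 2286/25 kN·m

Load 1 — uniform load w=16 kN/m over full span:
  M_1 = wx(L-x)/2 = 16·(18/5)·(6-(18/5))/2 = 1728/25 kN·m
Load 2 — triangular load w₀=5 kN/m (0→w₀ over full span):
  M_2 = w₀Lx/6 - w₀x³/(6L) = 5·6·(18/5)/6 - 5·(18/5)³/(6·6) = 288/25 kN·m
Load 3 — applied couple M₀=-6 kN·m at a=3 m (b=L-a=3):
  M_3 = M₀x/L - M₀  [x>a] = (-6)·(18/5)/6 - (-6) = 12/5 kN·m
Load 4 — applied couple M₀=14 kN·m at a=4 m (b=L-a=2):
  M_4 = M₀x/L  [x≤a] = 14·(18/5)/6 = 42/5 kN·m
Superposition: M = Σ M_i = 2286/25 kN·m ≈ 91.440000 kN·m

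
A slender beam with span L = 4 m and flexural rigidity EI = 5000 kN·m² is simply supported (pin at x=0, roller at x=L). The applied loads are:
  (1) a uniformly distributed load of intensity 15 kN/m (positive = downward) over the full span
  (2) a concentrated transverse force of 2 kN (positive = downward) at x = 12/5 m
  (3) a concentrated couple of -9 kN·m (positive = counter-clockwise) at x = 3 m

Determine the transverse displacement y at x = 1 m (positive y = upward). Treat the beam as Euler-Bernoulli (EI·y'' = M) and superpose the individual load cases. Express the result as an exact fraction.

y(1) = -98351/15000000 m

Load 1 — uniform load w=15 kN/m over full span:
  y_1 = -wx(L³-2Lx²+x³)/(24EI) = -15·1·(4³-2·4·1²+1³)/(24·5000) = -57/8000 m
Load 2 — point force P=2 kN at a=12/5 m (b=L-a=8/5):
  y_2 = -Pbx(L²-b²-x²)/(6LEI)  [x≤a] = -2·(8/5)·1·(4²-(8/5)²-1²)/(6·4·5000) = -311/937500 m
Load 3 — applied couple M₀=-9 kN·m at a=3 m (b=L-a=1):
  y_3 = (M₀x³/(6L)+C₁x)/EI  [x≤a] with C₁=M₀(3b²-L²)/(6L)=39/8 = ((-9)·1³/(6·4)+(39/8)·1)/5000 = 9/10000 m
Superposition: y = Σ y_i = -98351/15000000 m ≈ -0.006557 m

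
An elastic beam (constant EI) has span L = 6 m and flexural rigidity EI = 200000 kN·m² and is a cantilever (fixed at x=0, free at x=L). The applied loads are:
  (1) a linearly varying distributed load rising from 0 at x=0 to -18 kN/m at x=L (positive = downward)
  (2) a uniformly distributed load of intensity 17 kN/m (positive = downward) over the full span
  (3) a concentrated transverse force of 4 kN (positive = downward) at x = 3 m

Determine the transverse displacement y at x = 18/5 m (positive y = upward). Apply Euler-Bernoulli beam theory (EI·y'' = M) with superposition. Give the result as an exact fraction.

y(18/5) = -704313/390625000 m

Load 1 — triangular load w₀=-18 kN/m (0→w₀ over full span):
  y_1 = (w₀Lx³/12-w₀L²x²/6-w₀x⁵/(120L))/EI = ((-18)·6·(18/5)³/12-(-18)·6²·(18/5)²/6-(-18)·(18/5)⁵/(120·6))/200000 = 3886299/781250000 m
Load 2 — uniform load w=17 kN/m over full span:
  y_2 = -wx²(x²-4Lx+6L²)/(24EI) = -17·(18/5)²·((18/5)²-4·6·(18/5)+6·6²)/(24·200000) = -408969/62500000 m
Load 3 — point force P=4 kN at a=3 m (b=L-a=3):
  y_3 = -Pa²(3x-a)/(6EI)  [x>a] = -4·3²·(3·(18/5)-3)/(6·200000) = -117/500000 m
Superposition: y = Σ y_i = -704313/390625000 m ≈ -0.001803 m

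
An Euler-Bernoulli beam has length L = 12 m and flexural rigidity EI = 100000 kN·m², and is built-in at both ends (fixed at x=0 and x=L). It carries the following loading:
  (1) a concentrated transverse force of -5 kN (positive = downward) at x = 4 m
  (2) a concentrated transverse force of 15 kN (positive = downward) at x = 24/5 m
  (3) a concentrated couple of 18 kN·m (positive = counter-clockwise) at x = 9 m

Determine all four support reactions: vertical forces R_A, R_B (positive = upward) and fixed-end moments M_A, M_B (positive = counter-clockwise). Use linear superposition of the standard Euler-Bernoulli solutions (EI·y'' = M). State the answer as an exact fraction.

R_A = 83201/10800 kN, M_A = 40781/1800 kN·m, R_B = 24799/10800 kN, M_B = -29179/1800 kN·m

Load 1 — point force P=-5 kN at a=4 m (b=L-a=8):
  R_A = Pb²(3a+b)/L³ = (-5)·8²·(3·4+8)/12³ = -100/27 kN
  M_A = Pab²/L² = (-5)·4·8²/12² = -80/9 kN·m
  R_B = Pa²(a+3b)/L³ = (-5)·4²·(4+3·8)/12³ = -35/27 kN
  M_B = -Pa²b/L² = -(-5)·4²·8/12² = 40/9 kN·m
Load 2 — point force P=15 kN at a=24/5 m (b=L-a=36/5):
  R_A = Pb²(3a+b)/L³ = 15·(36/5)²·(3·(24/5)+(36/5))/12³ = 243/25 kN
  M_A = Pab²/L² = 15·(24/5)·(36/5)²/12² = 648/25 kN·m
  R_B = Pa²(a+3b)/L³ = 15·(24/5)²·((24/5)+3·(36/5))/12³ = 132/25 kN
  M_B = -Pa²b/L² = -15·(24/5)²·(36/5)/12² = -432/25 kN·m
Load 3 — applied couple M₀=18 kN·m at a=9 m (b=L-a=3):
  R_A = 6M₀ab/L³ = 6·18·9·3/12³ = 27/16 kN
  M_A = M₀b(2a-b)/L² = 18·3·(2·9-3)/12² = 45/8 kN·m
  R_B = -6M₀ab/L³ = -6·18·9·3/12³ = -27/16 kN
  M_B = M₀a(2b-a)/L² = 18·9·(2·3-9)/12² = -27/8 kN·m
Superposition: R_A = 83201/10800 kN, M_A = 40781/1800 kN·m, R_B = 24799/10800 kN, M_B = -29179/1800 kN·m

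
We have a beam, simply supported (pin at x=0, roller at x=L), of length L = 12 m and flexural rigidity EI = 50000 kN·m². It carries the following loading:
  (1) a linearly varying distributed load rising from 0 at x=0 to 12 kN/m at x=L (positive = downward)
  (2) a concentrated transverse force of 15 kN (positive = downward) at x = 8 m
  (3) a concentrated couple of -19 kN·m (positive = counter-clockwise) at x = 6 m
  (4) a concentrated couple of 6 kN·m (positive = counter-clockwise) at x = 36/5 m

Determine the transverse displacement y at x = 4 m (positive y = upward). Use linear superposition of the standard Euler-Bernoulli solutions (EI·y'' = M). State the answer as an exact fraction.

Load 1 — triangular load w₀=12 kN/m (0→w₀ over full span):
  y_1 = -w₀x(7L⁴-10L²x²+3x⁴)/(360LEI) = -12·4·(7·12⁴-10·12²·4²+3·4⁴)/(360·12·50000) = -256/9375 m
Load 2 — point force P=15 kN at a=8 m (b=L-a=4):
  y_2 = -Pbx(L²-b²-x²)/(6LEI)  [x≤a] = -15·4·4·(12²-4²-4²)/(6·12·50000) = -14/1875 m
Load 3 — applied couple M₀=-19 kN·m at a=6 m (b=L-a=6):
  y_3 = (M₀x³/(6L)+C₁x)/EI  [x≤a] with C₁=M₀(3b²-L²)/(6L)=19/2 = ((-19)·4³/(6·12)+(19/2)·4)/50000 = 19/45000 m
Load 4 — applied couple M₀=6 kN·m at a=36/5 m (b=L-a=24/5):
  y_4 = (M₀x³/(6L)+C₁x)/EI  [x≤a] with C₁=M₀(3b²-L²)/(6L)=-156/25 = (6·4³/(6·12)+(-156/25)·4)/50000 = -92/234375 m
Superposition: y = Σ y_i = -195433/5625000 m ≈ -0.034744 m

y(4) = -195433/5625000 m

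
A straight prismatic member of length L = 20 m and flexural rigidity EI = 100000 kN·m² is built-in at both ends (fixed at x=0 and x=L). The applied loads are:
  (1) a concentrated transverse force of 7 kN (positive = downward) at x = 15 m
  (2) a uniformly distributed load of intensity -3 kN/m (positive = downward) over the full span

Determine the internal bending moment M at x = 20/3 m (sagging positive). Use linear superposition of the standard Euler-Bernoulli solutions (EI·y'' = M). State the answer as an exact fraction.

Load 1 — point force P=7 kN at a=15 m (b=L-a=5):
  M_1 = Pb²(3a+b)x/L³ - Pab²/L²  [x≤a] = 7·5²·(3·15+5)·(20/3)/20³ - 7·15·5²/20² = 35/48 kN·m
Load 2 — uniform load w=-3 kN/m over full span:
  M_2 = wLx/2 - wL²/12 - wx²/2 = (-3)·20·(20/3)/2 - (-3)·20²/12 - (-3)·(20/3)²/2 = -100/3 kN·m
Superposition: M = Σ M_i = -1565/48 kN·m ≈ -32.604167 kN·m

M(20/3) = -1565/48 kN·m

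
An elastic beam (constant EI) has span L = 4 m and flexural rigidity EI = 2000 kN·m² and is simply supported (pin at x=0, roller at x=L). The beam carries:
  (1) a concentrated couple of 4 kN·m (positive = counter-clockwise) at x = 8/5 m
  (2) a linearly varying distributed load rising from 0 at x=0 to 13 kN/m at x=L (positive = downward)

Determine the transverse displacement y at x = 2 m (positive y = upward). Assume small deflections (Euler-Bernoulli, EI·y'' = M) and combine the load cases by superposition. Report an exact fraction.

y(2) = -1517/150000 m

Load 1 — applied couple M₀=4 kN·m at a=8/5 m (b=L-a=12/5):
  y_1 = (M₀x³/(6L)-M₀(x-a)²/2+C₁x)/EI  [x>a] with C₁=M₀(3b²-L²)/(6L)=16/75 = (4·2³/(6·4)-4·(2-(8/5))²/2+(16/75)·2)/2000 = 9/12500 m
Load 2 — triangular load w₀=13 kN/m (0→w₀ over full span):
  y_2 = -w₀x(7L⁴-10L²x²+3x⁴)/(360LEI) = -13·2·(7·4⁴-10·4²·2²+3·2⁴)/(360·4·2000) = -13/1200 m
Superposition: y = Σ y_i = -1517/150000 m ≈ -0.010113 m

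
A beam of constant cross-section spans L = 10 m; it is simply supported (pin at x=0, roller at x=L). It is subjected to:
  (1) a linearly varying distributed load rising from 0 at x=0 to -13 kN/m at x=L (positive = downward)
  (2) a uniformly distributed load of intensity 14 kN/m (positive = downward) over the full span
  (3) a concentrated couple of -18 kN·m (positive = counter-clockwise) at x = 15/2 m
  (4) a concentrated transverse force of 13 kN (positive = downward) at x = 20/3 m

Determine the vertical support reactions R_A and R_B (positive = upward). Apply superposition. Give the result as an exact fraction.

R_A = 763/15 kN, R_B = 557/15 kN

Load 1 — triangular load w₀=-13 kN/m (0→w₀ over full span):
  R_A = w₀L/6 = (-13)·10/6 = -65/3 kN
  R_B = w₀L/3 = (-13)·10/3 = -130/3 kN
Load 2 — uniform load w=14 kN/m over full span:
  R_A = wL/2 = 14·10/2 = 70 kN
  R_B = wL/2 = 14·10/2 = 70 kN
Load 3 — applied couple M₀=-18 kN·m at a=15/2 m (b=L-a=5/2):
  R_A = M₀/L = (-18)/10 = -9/5 kN
  R_B = -M₀/L = -(-18)/10 = 9/5 kN
Load 4 — point force P=13 kN at a=20/3 m (b=L-a=10/3):
  R_A = Pb/L = 13·(10/3)/10 = 13/3 kN
  R_B = Pa/L = 13·(20/3)/10 = 26/3 kN
Superposition: R_A = 763/15 kN, R_B = 557/15 kN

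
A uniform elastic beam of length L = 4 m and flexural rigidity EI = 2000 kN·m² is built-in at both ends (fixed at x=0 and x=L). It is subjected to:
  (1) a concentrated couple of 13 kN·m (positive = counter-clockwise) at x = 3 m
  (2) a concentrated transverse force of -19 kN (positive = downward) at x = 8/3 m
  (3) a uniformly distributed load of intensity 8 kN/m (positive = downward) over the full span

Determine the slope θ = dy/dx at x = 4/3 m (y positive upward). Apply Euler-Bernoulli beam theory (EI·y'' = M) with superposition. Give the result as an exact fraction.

Load 1 — applied couple M₀=13 kN·m at a=3 m (b=L-a=1):
  θ_1 = (R_Ax²/2 - M_Ax)/EI  [x≤a] with R_A=117/32, M_A=65/16 = ((117/32)·(4/3)²/2 - (65/16)·(4/3))/2000 = -13/12000 rad
Load 2 — point force P=-19 kN at a=8/3 m (b=L-a=4/3):
  θ_2 = -Pb²x(2aL-(3a+b)x)/(2L³EI)  [x≤a] = -(-19)·(4/3)²·(4/3)·(2·(8/3)·4-(3·(8/3)+(4/3))·(4/3))/(2·4³·2000) = 19/12150 rad
Load 3 — uniform load w=8 kN/m over full span:
  θ_3 = -wx(L-x)(L-2x)/(12EI) = -8·(4/3)·(4-(4/3))·(4-2·(4/3))/(12·2000) = -16/10125 rad
Superposition: θ = Σ θ_i = -1069/972000 rad ≈ -0.001100 rad

θ(4/3) = -1069/972000 rad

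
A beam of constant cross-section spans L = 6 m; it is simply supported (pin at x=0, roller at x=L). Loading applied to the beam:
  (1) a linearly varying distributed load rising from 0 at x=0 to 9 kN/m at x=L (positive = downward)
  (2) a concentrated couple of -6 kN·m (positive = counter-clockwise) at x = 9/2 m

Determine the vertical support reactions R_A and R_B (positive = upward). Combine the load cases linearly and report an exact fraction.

R_A = 8 kN, R_B = 19 kN

Load 1 — triangular load w₀=9 kN/m (0→w₀ over full span):
  R_A = w₀L/6 = 9·6/6 = 9 kN
  R_B = w₀L/3 = 9·6/3 = 18 kN
Load 2 — applied couple M₀=-6 kN·m at a=9/2 m (b=L-a=3/2):
  R_A = M₀/L = (-6)/6 = -1 kN
  R_B = -M₀/L = -(-6)/6 = 1 kN
Superposition: R_A = 8 kN, R_B = 19 kN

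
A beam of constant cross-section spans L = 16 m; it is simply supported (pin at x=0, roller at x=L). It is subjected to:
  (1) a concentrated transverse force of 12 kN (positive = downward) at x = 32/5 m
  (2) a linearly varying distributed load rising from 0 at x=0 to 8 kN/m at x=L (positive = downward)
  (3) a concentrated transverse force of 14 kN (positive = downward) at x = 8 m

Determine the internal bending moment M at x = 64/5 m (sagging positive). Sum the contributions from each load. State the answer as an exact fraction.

Load 1 — point force P=12 kN at a=32/5 m (b=L-a=48/5):
  M_1 = Pa(L-x)/L  [x>a] = 12·(32/5)·(16-(64/5))/16 = 384/25 kN·m
Load 2 — triangular load w₀=8 kN/m (0→w₀ over full span):
  M_2 = w₀Lx/6 - w₀x³/(6L) = 8·16·(64/5)/6 - 8·(64/5)³/(6·16) = 12288/125 kN·m
Load 3 — point force P=14 kN at a=8 m (b=L-a=8):
  M_3 = Pa(L-x)/L  [x>a] = 14·8·(16-(64/5))/16 = 112/5 kN·m
Superposition: M = Σ M_i = 17008/125 kN·m ≈ 136.064000 kN·m

M(64/5) = 17008/125 kN·m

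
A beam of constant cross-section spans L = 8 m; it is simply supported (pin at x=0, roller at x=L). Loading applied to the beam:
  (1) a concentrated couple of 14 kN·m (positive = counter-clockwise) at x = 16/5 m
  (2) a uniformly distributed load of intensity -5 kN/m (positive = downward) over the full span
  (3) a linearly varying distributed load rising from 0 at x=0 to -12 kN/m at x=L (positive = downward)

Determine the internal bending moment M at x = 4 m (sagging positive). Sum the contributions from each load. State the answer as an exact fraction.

M(4) = -95 kN·m

Load 1 — applied couple M₀=14 kN·m at a=16/5 m (b=L-a=24/5):
  M_1 = M₀x/L - M₀  [x>a] = 14·4/8 - 14 = -7 kN·m
Load 2 — uniform load w=-5 kN/m over full span:
  M_2 = wx(L-x)/2 = (-5)·4·(8-4)/2 = -40 kN·m
Load 3 — triangular load w₀=-12 kN/m (0→w₀ over full span):
  M_3 = w₀Lx/6 - w₀x³/(6L) = (-12)·8·4/6 - (-12)·4³/(6·8) = -48 kN·m
Superposition: M = Σ M_i = -95 kN·m ≈ -95.000000 kN·m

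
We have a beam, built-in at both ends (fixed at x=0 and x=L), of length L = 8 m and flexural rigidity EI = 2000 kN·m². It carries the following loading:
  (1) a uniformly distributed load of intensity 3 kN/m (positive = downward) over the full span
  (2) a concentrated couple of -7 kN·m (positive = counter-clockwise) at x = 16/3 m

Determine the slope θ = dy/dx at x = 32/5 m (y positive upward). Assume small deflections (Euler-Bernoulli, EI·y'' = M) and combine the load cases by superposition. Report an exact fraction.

θ(32/5) = 253/46875 rad

Load 1 — uniform load w=3 kN/m over full span:
  θ_1 = -wx(L-x)(L-2x)/(12EI) = -3·(32/5)·(8-(32/5))·(8-2·(32/5))/(12·2000) = 96/15625 rad
Load 2 — applied couple M₀=-7 kN·m at a=16/3 m (b=L-a=8/3):
  θ_2 = (R_Ax²/2 - M_Ax - M₀(x-a))/EI  [x>a] with R_A=-7/6, M_A=-7/3 = ((-7/6)·(32/5)²/2 - (-7/3)·(32/5) - (-7)·((32/5)-(16/3)))/2000 = -7/9375 rad
Superposition: θ = Σ θ_i = 253/46875 rad ≈ 0.005397 rad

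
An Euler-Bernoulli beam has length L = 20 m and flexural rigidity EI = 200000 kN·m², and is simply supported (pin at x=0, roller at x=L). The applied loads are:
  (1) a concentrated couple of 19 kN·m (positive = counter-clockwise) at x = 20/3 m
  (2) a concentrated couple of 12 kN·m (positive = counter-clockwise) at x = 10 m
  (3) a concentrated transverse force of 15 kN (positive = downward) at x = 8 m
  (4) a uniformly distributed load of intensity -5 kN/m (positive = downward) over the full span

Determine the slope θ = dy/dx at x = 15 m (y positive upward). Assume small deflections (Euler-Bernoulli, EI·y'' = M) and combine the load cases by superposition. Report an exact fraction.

Load 1 — applied couple M₀=19 kN·m at a=20/3 m (b=L-a=40/3):
  θ_1 = (M₀x²/(2L)-M₀(x-a)+C₁)/EI  [x>a] with C₁=M₀(3b²-L²)/(6L)=190/9 = (19·15²/(2·20)-19·(15-(20/3))+(190/9))/200000 = -437/2880000 rad
Load 2 — applied couple M₀=12 kN·m at a=10 m (b=L-a=10):
  θ_2 = (M₀x²/(2L)-M₀(x-a)+C₁)/EI  [x>a] with C₁=M₀(3b²-L²)/(6L)=-10 = (12·15²/(2·20)-12·(15-10)+(-10))/200000 = -1/80000 rad
Load 3 — point force P=15 kN at a=8 m (b=L-a=12):
  θ_3 = -Pa(2L²-6Lx+3x²+a²)/(6LEI)  [x>a] = -15·8·(2·20²-6·20·15+3·15²+8²)/(6·20·200000) = 261/200000 rad
Load 4 — uniform load w=-5 kN/m over full span:
  θ_4 = -w(L³-6Lx²+4x³)/(24EI) = -(-5)·(20³-6·20·15²+4·15³)/(24·200000) = -11/1920 rad
Superposition: θ = Σ θ_i = -66073/14400000 rad ≈ -0.004588 rad

θ(15) = -66073/14400000 rad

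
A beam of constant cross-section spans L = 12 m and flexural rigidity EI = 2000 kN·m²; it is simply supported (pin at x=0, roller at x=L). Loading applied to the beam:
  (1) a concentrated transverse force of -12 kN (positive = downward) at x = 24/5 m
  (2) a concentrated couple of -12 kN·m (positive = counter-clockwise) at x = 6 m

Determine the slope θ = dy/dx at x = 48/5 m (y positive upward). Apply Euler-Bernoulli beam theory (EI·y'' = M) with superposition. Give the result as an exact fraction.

Load 1 — point force P=-12 kN at a=24/5 m (b=L-a=36/5):
  θ_1 = -Pa(2L²-6Lx+3x²+a²)/(6LEI)  [x>a] = -(-12)·(24/5)·(2·12²-6·12·(48/5)+3·(48/5)²+(24/5)²)/(6·12·2000) = -648/15625 rad
Load 2 — applied couple M₀=-12 kN·m at a=6 m (b=L-a=6):
  θ_2 = (M₀x²/(2L)-M₀(x-a)+C₁)/EI  [x>a] with C₁=M₀(3b²-L²)/(6L)=6 = ((-12)·(48/5)²/(2·12)-(-12)·((48/5)-6)+6)/2000 = 39/25000 rad
Superposition: θ = Σ θ_i = -4989/125000 rad ≈ -0.039912 rad

θ(48/5) = -4989/125000 rad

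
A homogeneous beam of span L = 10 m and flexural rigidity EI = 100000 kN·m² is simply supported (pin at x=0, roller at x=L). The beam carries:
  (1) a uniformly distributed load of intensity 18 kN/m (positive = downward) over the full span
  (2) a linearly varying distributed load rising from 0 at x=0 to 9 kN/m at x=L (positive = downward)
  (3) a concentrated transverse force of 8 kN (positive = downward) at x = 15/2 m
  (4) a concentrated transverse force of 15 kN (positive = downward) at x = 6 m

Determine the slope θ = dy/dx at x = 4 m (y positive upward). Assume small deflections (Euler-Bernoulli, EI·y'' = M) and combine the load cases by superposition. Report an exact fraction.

Load 1 — uniform load w=18 kN/m over full span:
  θ_1 = -w(L³-6Lx²+4x³)/(24EI) = -18·(10³-6·10·4²+4·4³)/(24·100000) = -111/50000 rad
Load 2 — triangular load w₀=9 kN/m (0→w₀ over full span):
  θ_2 = -w₀(7L⁴-30L²x²+15x⁴)/(360LEI) = -9·(7·10⁴-30·10²·4²+15·4⁴)/(360·10·100000) = -323/500000 rad
Load 3 — point force P=8 kN at a=15/2 m (b=L-a=5/2):
  θ_3 = -Pb(L²-b²-3x²)/(6LEI)  [x≤a] = -8·(5/2)·(10²-(5/2)²-3·4²)/(6·10·100000) = -61/400000 rad
Load 4 — point force P=15 kN at a=6 m (b=L-a=4):
  θ_4 = -Pb(L²-b²-3x²)/(6LEI)  [x≤a] = -15·4·(10²-4²-3·4²)/(6·10·100000) = -9/25000 rad
Superposition: θ = Σ θ_i = -6757/2000000 rad ≈ -0.003378 rad

θ(4) = -6757/2000000 rad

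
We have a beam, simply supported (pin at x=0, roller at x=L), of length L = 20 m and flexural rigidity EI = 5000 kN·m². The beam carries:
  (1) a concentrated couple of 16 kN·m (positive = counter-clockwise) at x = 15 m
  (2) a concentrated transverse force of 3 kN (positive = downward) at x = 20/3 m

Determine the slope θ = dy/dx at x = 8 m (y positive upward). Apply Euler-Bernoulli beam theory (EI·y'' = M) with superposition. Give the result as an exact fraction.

Load 1 — applied couple M₀=16 kN·m at a=15 m (b=L-a=5):
  θ_1 = (M₀x²/(2L)+C₁)/EI  [x≤a] with C₁=M₀(3b²-L²)/(6L)=-130/3 = (16·8²/(2·20)+(-130/3))/5000 = -133/37500 rad
Load 2 — point force P=3 kN at a=20/3 m (b=L-a=40/3):
  θ_2 = -Pa(2L²-6Lx+3x²+a²)/(6LEI)  [x>a] = -3·(20/3)·(2·20²-6·20·8+3·8²+(20/3)²)/(6·20·5000) = -43/16875 rad
Superposition: θ = Σ θ_i = -2057/337500 rad ≈ -0.006095 rad

θ(8) = -2057/337500 rad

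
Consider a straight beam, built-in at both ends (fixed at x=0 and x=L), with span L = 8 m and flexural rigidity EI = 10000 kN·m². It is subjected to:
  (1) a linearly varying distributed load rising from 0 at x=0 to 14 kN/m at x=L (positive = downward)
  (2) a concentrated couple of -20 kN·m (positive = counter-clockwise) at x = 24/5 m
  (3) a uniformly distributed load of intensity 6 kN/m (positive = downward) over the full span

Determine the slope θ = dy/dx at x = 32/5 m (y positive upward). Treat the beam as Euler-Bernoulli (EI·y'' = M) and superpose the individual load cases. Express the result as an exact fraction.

θ(32/5) = 6374/1171875 rad

Load 1 — triangular load w₀=14 kN/m (0→w₀ over full span):
  θ_1 = -w₀(2x(L-x)(L-2x)(x+2L)+x²(L-x)²)/(120LEI) = -14·(2·(32/5)·(8-(32/5))·(8-2·(32/5))·((32/5)+2·8)+(32/5)²·(8-(32/5))²)/(120·8·10000) = 3584/1171875 rad
Load 2 — applied couple M₀=-20 kN·m at a=24/5 m (b=L-a=16/5):
  θ_2 = (R_Ax²/2 - M_Ax - M₀(x-a))/EI  [x>a] with R_A=-18/5, M_A=-32/5 = ((-18/5)·(32/5)²/2 - (-32/5)·(32/5) - (-20)·((32/5)-(24/5)))/10000 = -6/78125 rad
Load 3 — uniform load w=6 kN/m over full span:
  θ_3 = -wx(L-x)(L-2x)/(12EI) = -6·(32/5)·(8-(32/5))·(8-2·(32/5))/(12·10000) = 192/78125 rad
Superposition: θ = Σ θ_i = 6374/1171875 rad ≈ 0.005439 rad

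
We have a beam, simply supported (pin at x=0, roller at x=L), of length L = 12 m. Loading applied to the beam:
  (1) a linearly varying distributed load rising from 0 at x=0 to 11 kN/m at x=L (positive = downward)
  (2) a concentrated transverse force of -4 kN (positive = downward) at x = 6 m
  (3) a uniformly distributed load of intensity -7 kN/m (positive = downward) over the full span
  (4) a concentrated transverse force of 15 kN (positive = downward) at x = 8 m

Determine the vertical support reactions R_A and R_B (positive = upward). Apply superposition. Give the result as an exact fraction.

R_A = -17 kN, R_B = 10 kN

Load 1 — triangular load w₀=11 kN/m (0→w₀ over full span):
  R_A = w₀L/6 = 11·12/6 = 22 kN
  R_B = w₀L/3 = 11·12/3 = 44 kN
Load 2 — point force P=-4 kN at a=6 m (b=L-a=6):
  R_A = Pb/L = (-4)·6/12 = -2 kN
  R_B = Pa/L = (-4)·6/12 = -2 kN
Load 3 — uniform load w=-7 kN/m over full span:
  R_A = wL/2 = (-7)·12/2 = -42 kN
  R_B = wL/2 = (-7)·12/2 = -42 kN
Load 4 — point force P=15 kN at a=8 m (b=L-a=4):
  R_A = Pb/L = 15·4/12 = 5 kN
  R_B = Pa/L = 15·8/12 = 10 kN
Superposition: R_A = -17 kN, R_B = 10 kN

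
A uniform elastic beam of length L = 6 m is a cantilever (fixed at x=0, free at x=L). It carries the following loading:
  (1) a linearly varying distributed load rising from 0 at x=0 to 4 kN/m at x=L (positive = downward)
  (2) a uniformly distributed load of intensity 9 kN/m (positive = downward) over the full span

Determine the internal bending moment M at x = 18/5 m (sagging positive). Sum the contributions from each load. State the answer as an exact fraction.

Load 1 — triangular load w₀=4 kN/m (0→w₀ over full span):
  M_1 = w₀Lx/2 - w₀L²/3 - w₀x³/(6L) = 4·6·(18/5)/2 - 4·6²/3 - 4·(18/5)³/(6·6) = -1248/125 kN·m
Load 2 — uniform load w=9 kN/m over full span:
  M_2 = -w(L-x)²/2 = -9·(6-(18/5))²/2 = -648/25 kN·m
Superposition: M = Σ M_i = -4488/125 kN·m ≈ -35.904000 kN·m

M(18/5) = -4488/125 kN·m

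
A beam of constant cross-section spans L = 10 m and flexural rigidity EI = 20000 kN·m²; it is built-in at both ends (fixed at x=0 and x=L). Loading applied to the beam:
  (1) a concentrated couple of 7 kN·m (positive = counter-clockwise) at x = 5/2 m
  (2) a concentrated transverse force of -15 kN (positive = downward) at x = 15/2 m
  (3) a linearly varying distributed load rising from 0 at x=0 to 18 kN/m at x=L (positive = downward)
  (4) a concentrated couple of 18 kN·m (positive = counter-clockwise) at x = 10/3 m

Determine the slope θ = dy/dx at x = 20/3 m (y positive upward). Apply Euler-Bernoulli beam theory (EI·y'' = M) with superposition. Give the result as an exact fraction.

Load 1 — applied couple M₀=7 kN·m at a=5/2 m (b=L-a=15/2):
  θ_1 = (R_Ax²/2 - M_Ax - M₀(x-a))/EI  [x>a] with R_A=63/80, M_A=-21/16 = ((63/80)·(20/3)²/2 - (-21/16)·(20/3) - 7·((20/3)-(5/2)))/20000 = -7/48000 rad
Load 2 — point force P=-15 kN at a=15/2 m (b=L-a=5/2):
  θ_2 = -Pb²x(2aL-(3a+b)x)/(2L³EI)  [x≤a] = -(-15)·(5/2)²·(20/3)·(2·(15/2)·10-(3·(15/2)+(5/2))·(20/3))/(2·10³·20000) = -1/3840 rad
Load 3 — triangular load w₀=18 kN/m (0→w₀ over full span):
  θ_3 = -w₀(2x(L-x)(L-2x)(x+2L)+x²(L-x)²)/(120LEI) = -18·(2·(20/3)·(10-(20/3))·(10-2·(20/3))·((20/3)+2·10)+(20/3)²·(10-(20/3))²)/(120·10·20000) = 7/2700 rad
Load 4 — applied couple M₀=18 kN·m at a=10/3 m (b=L-a=20/3):
  θ_4 = (R_Ax²/2 - M_Ax - M₀(x-a))/EI  [x>a] with R_A=12/5, M_A=0 = ((12/5)·(20/3)²/2 - 0·(20/3) - 18·((20/3)-(10/3)))/20000 = -1/3000 rad
Superposition: θ = Σ θ_i = 1601/864000 rad ≈ 0.001853 rad

θ(20/3) = 1601/864000 rad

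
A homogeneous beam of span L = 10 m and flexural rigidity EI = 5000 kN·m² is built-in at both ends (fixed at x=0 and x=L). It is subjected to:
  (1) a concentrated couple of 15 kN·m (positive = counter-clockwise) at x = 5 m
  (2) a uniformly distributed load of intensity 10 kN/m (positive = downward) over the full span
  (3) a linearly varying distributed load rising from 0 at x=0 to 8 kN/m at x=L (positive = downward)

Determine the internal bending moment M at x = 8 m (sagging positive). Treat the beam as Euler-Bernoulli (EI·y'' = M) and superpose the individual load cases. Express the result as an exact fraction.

M(8) = -181/60 kN·m

Load 1 — applied couple M₀=15 kN·m at a=5 m (b=L-a=5):
  M_1 = R_Ax - M_A - M₀  [x>a] with R_A=9/4, M_A=15/4 = (9/4)·8 - (15/4) - 15 = -3/4 kN·m
Load 2 — uniform load w=10 kN/m over full span:
  M_2 = wLx/2 - wL²/12 - wx²/2 = 10·10·8/2 - 10·10²/12 - 10·8²/2 = -10/3 kN·m
Load 3 — triangular load w₀=8 kN/m (0→w₀ over full span):
  M_3 = 3w₀Lx/20 - w₀L²/30 - w₀x³/(6L) = 3·8·10·8/20 - 8·10²/30 - 8·8³/(6·10) = 16/15 kN·m
Superposition: M = Σ M_i = -181/60 kN·m ≈ -3.016667 kN·m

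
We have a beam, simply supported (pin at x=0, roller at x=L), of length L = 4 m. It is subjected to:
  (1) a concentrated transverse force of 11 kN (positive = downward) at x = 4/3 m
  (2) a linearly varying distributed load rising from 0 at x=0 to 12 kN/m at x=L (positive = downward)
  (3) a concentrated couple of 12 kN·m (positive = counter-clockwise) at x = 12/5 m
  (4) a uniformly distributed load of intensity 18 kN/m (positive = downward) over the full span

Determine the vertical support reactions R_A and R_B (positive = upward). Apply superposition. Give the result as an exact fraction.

R_A = 163/3 kN, R_B = 158/3 kN

Load 1 — point force P=11 kN at a=4/3 m (b=L-a=8/3):
  R_A = Pb/L = 11·(8/3)/4 = 22/3 kN
  R_B = Pa/L = 11·(4/3)/4 = 11/3 kN
Load 2 — triangular load w₀=12 kN/m (0→w₀ over full span):
  R_A = w₀L/6 = 12·4/6 = 8 kN
  R_B = w₀L/3 = 12·4/3 = 16 kN
Load 3 — applied couple M₀=12 kN·m at a=12/5 m (b=L-a=8/5):
  R_A = M₀/L = 12/4 = 3 kN
  R_B = -M₀/L = -12/4 = -3 kN
Load 4 — uniform load w=18 kN/m over full span:
  R_A = wL/2 = 18·4/2 = 36 kN
  R_B = wL/2 = 18·4/2 = 36 kN
Superposition: R_A = 163/3 kN, R_B = 158/3 kN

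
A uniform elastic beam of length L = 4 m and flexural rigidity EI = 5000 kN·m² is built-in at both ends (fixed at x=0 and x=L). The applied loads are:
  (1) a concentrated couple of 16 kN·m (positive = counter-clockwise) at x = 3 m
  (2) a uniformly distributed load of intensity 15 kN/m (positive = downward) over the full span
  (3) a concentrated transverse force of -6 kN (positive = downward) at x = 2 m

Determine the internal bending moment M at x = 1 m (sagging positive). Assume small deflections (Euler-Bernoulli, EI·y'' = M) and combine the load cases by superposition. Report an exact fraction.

Load 1 — applied couple M₀=16 kN·m at a=3 m (b=L-a=1):
  M_1 = R_Ax - M_A  [x≤a] with R_A=9/2, M_A=5 = (9/2)·1 - 5 = -1/2 kN·m
Load 2 — uniform load w=15 kN/m over full span:
  M_2 = wLx/2 - wL²/12 - wx²/2 = 15·4·1/2 - 15·4²/12 - 15·1²/2 = 5/2 kN·m
Load 3 — point force P=-6 kN at a=2 m (b=L-a=2):
  M_3 = Pb²(3a+b)x/L³ - Pab²/L²  [x≤a] = (-6)·2²·(3·2+2)·1/4³ - (-6)·2·2²/4² = 0 kN·m
Superposition: M = Σ M_i = 2 kN·m ≈ 2.000000 kN·m

M(1) = 2 kN·m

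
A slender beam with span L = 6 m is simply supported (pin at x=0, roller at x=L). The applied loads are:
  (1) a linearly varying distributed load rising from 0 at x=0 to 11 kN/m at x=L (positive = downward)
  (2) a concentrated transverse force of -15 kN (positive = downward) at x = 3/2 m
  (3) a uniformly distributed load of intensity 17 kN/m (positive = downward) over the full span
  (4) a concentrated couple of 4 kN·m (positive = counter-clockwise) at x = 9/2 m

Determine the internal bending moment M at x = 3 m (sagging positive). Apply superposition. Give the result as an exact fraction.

Load 1 — triangular load w₀=11 kN/m (0→w₀ over full span):
  M_1 = w₀Lx/6 - w₀x³/(6L) = 11·6·3/6 - 11·3³/(6·6) = 99/4 kN·m
Load 2 — point force P=-15 kN at a=3/2 m (b=L-a=9/2):
  M_2 = Pa(L-x)/L  [x>a] = (-15)·(3/2)·(6-3)/6 = -45/4 kN·m
Load 3 — uniform load w=17 kN/m over full span:
  M_3 = wx(L-x)/2 = 17·3·(6-3)/2 = 153/2 kN·m
Load 4 — applied couple M₀=4 kN·m at a=9/2 m (b=L-a=3/2):
  M_4 = M₀x/L  [x≤a] = 4·3/6 = 2 kN·m
Superposition: M = Σ M_i = 92 kN·m ≈ 92.000000 kN·m

M(3) = 92 kN·m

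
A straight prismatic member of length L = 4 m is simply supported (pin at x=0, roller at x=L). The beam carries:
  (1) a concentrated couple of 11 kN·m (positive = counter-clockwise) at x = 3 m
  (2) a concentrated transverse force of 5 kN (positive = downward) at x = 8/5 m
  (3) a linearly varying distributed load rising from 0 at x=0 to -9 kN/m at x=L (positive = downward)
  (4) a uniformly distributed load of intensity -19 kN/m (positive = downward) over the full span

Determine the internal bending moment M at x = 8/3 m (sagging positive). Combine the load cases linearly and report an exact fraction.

Load 1 — applied couple M₀=11 kN·m at a=3 m (b=L-a=1):
  M_1 = M₀x/L  [x≤a] = 11·(8/3)/4 = 22/3 kN·m
Load 2 — point force P=5 kN at a=8/5 m (b=L-a=12/5):
  M_2 = Pa(L-x)/L  [x>a] = 5·(8/5)·(4-(8/3))/4 = 8/3 kN·m
Load 3 — triangular load w₀=-9 kN/m (0→w₀ over full span):
  M_3 = w₀Lx/6 - w₀x³/(6L) = (-9)·4·(8/3)/6 - (-9)·(8/3)³/(6·4) = -80/9 kN·m
Load 4 — uniform load w=-19 kN/m over full span:
  M_4 = wx(L-x)/2 = (-19)·(8/3)·(4-(8/3))/2 = -304/9 kN·m
Superposition: M = Σ M_i = -98/3 kN·m ≈ -32.666667 kN·m

M(8/3) = -98/3 kN·m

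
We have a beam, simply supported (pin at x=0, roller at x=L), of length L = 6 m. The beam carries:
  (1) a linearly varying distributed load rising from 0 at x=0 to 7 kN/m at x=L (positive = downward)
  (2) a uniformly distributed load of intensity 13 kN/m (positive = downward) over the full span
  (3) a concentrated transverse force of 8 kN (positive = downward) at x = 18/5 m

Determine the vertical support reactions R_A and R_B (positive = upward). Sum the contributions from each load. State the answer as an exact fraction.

R_A = 246/5 kN, R_B = 289/5 kN

Load 1 — triangular load w₀=7 kN/m (0→w₀ over full span):
  R_A = w₀L/6 = 7·6/6 = 7 kN
  R_B = w₀L/3 = 7·6/3 = 14 kN
Load 2 — uniform load w=13 kN/m over full span:
  R_A = wL/2 = 13·6/2 = 39 kN
  R_B = wL/2 = 13·6/2 = 39 kN
Load 3 — point force P=8 kN at a=18/5 m (b=L-a=12/5):
  R_A = Pb/L = 8·(12/5)/6 = 16/5 kN
  R_B = Pa/L = 8·(18/5)/6 = 24/5 kN
Superposition: R_A = 246/5 kN, R_B = 289/5 kN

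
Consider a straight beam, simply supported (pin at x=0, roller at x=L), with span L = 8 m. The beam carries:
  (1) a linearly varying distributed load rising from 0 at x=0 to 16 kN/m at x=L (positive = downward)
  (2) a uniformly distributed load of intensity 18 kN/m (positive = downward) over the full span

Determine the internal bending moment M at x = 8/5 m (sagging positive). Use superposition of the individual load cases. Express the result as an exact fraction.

M(8/5) = 15616/125 kN·m

Load 1 — triangular load w₀=16 kN/m (0→w₀ over full span):
  M_1 = w₀Lx/6 - w₀x³/(6L) = 16·8·(8/5)/6 - 16·(8/5)³/(6·8) = 4096/125 kN·m
Load 2 — uniform load w=18 kN/m over full span:
  M_2 = wx(L-x)/2 = 18·(8/5)·(8-(8/5))/2 = 2304/25 kN·m
Superposition: M = Σ M_i = 15616/125 kN·m ≈ 124.928000 kN·m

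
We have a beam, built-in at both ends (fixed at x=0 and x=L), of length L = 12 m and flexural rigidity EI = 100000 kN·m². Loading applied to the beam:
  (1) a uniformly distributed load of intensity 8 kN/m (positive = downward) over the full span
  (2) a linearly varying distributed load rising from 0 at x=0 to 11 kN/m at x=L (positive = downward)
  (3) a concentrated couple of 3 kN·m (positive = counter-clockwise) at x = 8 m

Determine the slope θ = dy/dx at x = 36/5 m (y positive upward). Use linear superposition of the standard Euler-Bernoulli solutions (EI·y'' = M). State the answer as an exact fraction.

Load 1 — uniform load w=8 kN/m over full span:
  θ_1 = -wx(L-x)(L-2x)/(12EI) = -8·(36/5)·(12-(36/5))·(12-2·(36/5))/(12·100000) = 216/390625 rad
Load 2 — triangular load w₀=11 kN/m (0→w₀ over full span):
  θ_2 = -w₀(2x(L-x)(L-2x)(x+2L)+x²(L-x)²)/(120LEI) = -11·(2·(36/5)·(12-(36/5))·(12-2·(36/5))·((36/5)+2·12)+(36/5)²·(12-(36/5))²)/(120·12·100000) = 594/1953125 rad
Load 3 — applied couple M₀=3 kN·m at a=8 m (b=L-a=4):
  θ_3 = (R_Ax²/2 - M_Ax)/EI  [x≤a] with R_A=1/3, M_A=1 = ((1/3)·(36/5)²/2 - 1·(36/5))/100000 = 9/625000 rad
Superposition: θ = Σ θ_i = 13617/15625000 rad ≈ 0.000871 rad

θ(36/5) = 13617/15625000 rad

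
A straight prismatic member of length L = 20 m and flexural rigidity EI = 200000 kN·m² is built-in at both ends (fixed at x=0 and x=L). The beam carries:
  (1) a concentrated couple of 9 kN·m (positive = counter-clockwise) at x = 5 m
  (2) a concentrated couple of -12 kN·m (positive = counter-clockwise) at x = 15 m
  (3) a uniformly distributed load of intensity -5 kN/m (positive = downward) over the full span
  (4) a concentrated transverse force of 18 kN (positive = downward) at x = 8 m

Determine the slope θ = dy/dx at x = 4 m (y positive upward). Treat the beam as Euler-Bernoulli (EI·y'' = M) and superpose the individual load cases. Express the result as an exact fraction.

θ(4) = 14147/12500000 rad

Load 1 — applied couple M₀=9 kN·m at a=5 m (b=L-a=15):
  θ_1 = (R_Ax²/2 - M_Ax)/EI  [x≤a] with R_A=81/160, M_A=-27/16 = ((81/160)·4²/2 - (-27/16)·4)/200000 = 27/500000 rad
Load 2 — applied couple M₀=-12 kN·m at a=15 m (b=L-a=5):
  θ_2 = (R_Ax²/2 - M_Ax)/EI  [x≤a] with R_A=-27/40, M_A=-15/4 = ((-27/40)·4²/2 - (-15/4)·4)/200000 = 3/62500 rad
Load 3 — uniform load w=-5 kN/m over full span:
  θ_3 = -wx(L-x)(L-2x)/(12EI) = -(-5)·4·(20-4)·(20-2·4)/(12·200000) = 1/625 rad
Load 4 — point force P=18 kN at a=8 m (b=L-a=12):
  θ_4 = -Pb²x(2aL-(3a+b)x)/(2L³EI)  [x≤a] = -18·12²·4·(2·8·20-(3·8+12)·4)/(2·20³·200000) = -891/1562500 rad
Superposition: θ = Σ θ_i = 14147/12500000 rad ≈ 0.001132 rad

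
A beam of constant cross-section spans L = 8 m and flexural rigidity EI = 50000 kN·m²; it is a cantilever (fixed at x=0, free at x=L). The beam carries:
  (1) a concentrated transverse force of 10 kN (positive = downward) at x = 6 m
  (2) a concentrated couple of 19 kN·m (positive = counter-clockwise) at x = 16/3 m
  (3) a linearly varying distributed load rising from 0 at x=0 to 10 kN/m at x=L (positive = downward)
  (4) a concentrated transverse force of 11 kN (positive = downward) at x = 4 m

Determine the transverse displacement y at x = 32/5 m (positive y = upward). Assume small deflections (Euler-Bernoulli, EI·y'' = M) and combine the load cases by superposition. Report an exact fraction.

y(32/5) = -12631091/175781250 m

Load 1 — point force P=10 kN at a=6 m (b=L-a=2):
  y_1 = -Pa²(3x-a)/(6EI)  [x>a] = -10·6²·(3·(32/5)-6)/(6·50000) = -99/6250 m
Load 2 — applied couple M₀=19 kN·m at a=16/3 m (b=L-a=8/3):
  y_2 = M₀a(2x-a)/(2EI)  [x>a] = 19·(16/3)·(2·(32/5)-(16/3))/(2·50000) = 1064/140625 m
Load 3 — triangular load w₀=10 kN/m (0→w₀ over full span):
  y_3 = (w₀Lx³/12-w₀L²x²/6-w₀x⁵/(120L))/EI = (10·8·(32/5)³/12-10·8²·(32/5)²/6-10·(32/5)⁵/(120·8))/50000 = -1601536/29296875 m
Load 4 — point force P=11 kN at a=4 m (b=L-a=4):
  y_4 = -Pa²(3x-a)/(6EI)  [x>a] = -11·4²·(3·(32/5)-4)/(6·50000) = -418/46875 m
Superposition: y = Σ y_i = -12631091/175781250 m ≈ -0.071857 m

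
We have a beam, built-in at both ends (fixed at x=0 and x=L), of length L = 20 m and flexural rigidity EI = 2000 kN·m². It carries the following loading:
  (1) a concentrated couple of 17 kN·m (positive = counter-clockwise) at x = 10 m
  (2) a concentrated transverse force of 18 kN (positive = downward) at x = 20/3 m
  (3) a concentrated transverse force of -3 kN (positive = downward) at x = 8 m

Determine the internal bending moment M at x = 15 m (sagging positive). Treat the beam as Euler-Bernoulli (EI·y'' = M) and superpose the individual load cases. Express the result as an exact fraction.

Load 1 — applied couple M₀=17 kN·m at a=10 m (b=L-a=10):
  M_1 = R_Ax - M_A - M₀  [x>a] with R_A=51/40, M_A=17/4 = (51/40)·15 - (17/4) - 17 = -17/8 kN·m
Load 2 — point force P=18 kN at a=20/3 m (b=L-a=40/3):
  M_2 = Pa²(a+3b)(L-x)/L³ - Pa²b/L²  [x>a] = 18·(20/3)²·((20/3)+3·(40/3))·(20-15)/20³ - 18·(20/3)²·(40/3)/20² = -10/3 kN·m
Load 3 — point force P=-3 kN at a=8 m (b=L-a=12):
  M_3 = Pa²(a+3b)(L-x)/L³ - Pa²b/L²  [x>a] = (-3)·8²·(8+3·12)·(20-15)/20³ - (-3)·8²·12/20² = 12/25 kN·m
Superposition: M = Σ M_i = -2987/600 kN·m ≈ -4.978333 kN·m

M(15) = -2987/600 kN·m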